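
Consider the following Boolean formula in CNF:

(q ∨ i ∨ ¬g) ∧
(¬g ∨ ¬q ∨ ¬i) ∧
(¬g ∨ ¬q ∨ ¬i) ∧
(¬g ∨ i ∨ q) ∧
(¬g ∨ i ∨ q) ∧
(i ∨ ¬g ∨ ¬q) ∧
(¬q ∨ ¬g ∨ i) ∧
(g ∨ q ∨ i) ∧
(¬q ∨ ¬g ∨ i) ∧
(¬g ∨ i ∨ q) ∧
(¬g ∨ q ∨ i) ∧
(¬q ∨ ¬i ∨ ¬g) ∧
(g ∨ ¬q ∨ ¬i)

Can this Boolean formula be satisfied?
Yes

Yes, the formula is satisfiable.

One satisfying assignment is: q=False, g=False, i=True

Verification: With this assignment, all 13 clauses evaluate to true.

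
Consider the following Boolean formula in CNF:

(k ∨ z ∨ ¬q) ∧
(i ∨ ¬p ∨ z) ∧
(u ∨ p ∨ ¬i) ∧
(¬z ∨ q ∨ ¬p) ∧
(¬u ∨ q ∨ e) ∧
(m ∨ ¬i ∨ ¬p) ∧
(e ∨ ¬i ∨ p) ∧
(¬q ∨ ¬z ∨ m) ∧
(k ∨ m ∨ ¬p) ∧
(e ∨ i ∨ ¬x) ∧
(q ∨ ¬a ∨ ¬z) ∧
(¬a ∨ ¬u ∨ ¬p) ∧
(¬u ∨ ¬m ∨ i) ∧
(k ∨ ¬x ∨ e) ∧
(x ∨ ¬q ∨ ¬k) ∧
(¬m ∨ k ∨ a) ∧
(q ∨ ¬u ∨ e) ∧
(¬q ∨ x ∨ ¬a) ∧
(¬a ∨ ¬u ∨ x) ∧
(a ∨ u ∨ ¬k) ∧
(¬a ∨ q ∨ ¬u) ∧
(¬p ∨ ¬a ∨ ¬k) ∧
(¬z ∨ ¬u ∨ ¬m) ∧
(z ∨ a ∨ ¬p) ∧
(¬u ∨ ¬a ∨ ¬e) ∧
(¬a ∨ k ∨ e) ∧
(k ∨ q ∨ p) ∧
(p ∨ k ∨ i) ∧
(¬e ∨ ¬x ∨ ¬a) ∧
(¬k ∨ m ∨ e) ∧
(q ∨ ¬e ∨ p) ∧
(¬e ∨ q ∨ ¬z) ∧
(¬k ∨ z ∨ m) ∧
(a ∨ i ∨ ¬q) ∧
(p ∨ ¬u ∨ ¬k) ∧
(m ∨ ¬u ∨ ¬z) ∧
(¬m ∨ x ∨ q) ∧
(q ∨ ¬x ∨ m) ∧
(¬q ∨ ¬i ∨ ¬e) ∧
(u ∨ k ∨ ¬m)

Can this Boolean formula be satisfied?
No

No, the formula is not satisfiable.

No assignment of truth values to the variables can make all 40 clauses true simultaneously.

The formula is UNSAT (unsatisfiable).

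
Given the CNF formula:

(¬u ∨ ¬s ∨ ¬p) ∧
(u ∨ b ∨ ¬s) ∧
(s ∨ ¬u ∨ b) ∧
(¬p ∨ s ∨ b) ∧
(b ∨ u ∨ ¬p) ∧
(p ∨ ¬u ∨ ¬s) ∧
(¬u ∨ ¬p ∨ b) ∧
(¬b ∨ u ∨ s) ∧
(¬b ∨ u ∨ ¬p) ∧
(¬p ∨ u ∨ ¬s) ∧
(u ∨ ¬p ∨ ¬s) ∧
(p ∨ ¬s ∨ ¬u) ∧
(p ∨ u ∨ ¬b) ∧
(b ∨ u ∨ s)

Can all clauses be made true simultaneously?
Yes

Yes, the formula is satisfiable.

One satisfying assignment is: b=True, s=False, p=False, u=True

Verification: With this assignment, all 14 clauses evaluate to true.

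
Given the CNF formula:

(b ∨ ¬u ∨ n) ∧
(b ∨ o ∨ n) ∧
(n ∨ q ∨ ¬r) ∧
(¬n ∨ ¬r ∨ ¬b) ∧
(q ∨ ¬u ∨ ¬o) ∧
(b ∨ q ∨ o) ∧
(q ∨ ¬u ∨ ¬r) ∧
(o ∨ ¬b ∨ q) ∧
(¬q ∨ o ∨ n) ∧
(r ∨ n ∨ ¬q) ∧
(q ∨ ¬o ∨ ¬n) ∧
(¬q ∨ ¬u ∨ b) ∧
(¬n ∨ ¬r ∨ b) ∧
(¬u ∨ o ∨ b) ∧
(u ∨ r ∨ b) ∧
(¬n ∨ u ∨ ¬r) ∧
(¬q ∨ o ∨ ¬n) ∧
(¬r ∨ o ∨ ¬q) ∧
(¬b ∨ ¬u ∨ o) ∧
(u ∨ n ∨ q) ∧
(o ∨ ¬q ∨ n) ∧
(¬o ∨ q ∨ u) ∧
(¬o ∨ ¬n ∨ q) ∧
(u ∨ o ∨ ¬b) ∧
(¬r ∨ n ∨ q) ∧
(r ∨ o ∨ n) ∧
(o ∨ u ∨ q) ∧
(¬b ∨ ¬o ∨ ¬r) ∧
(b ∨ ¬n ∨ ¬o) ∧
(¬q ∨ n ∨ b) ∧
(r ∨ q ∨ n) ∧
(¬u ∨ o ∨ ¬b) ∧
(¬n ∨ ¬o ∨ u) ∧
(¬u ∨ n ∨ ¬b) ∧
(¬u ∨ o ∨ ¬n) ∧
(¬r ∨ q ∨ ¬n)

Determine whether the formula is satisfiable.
Yes

Yes, the formula is satisfiable.

One satisfying assignment is: n=True, b=True, q=True, u=True, r=False, o=True

Verification: With this assignment, all 36 clauses evaluate to true.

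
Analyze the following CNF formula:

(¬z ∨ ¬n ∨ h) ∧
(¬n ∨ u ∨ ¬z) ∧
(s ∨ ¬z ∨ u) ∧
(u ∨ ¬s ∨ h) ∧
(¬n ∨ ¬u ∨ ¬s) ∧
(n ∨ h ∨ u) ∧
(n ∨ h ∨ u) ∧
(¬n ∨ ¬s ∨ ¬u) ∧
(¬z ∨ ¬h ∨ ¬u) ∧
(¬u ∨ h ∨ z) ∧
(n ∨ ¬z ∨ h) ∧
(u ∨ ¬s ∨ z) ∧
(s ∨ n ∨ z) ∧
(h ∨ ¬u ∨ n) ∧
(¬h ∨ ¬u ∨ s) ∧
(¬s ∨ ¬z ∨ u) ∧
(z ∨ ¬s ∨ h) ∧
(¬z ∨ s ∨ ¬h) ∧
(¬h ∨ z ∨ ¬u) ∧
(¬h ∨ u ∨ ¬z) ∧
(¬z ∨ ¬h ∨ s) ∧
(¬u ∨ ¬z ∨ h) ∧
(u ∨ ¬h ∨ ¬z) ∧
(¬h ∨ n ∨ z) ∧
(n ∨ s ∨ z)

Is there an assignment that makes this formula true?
Yes

Yes, the formula is satisfiable.

One satisfying assignment is: n=True, u=False, s=False, z=False, h=False

Verification: With this assignment, all 25 clauses evaluate to true.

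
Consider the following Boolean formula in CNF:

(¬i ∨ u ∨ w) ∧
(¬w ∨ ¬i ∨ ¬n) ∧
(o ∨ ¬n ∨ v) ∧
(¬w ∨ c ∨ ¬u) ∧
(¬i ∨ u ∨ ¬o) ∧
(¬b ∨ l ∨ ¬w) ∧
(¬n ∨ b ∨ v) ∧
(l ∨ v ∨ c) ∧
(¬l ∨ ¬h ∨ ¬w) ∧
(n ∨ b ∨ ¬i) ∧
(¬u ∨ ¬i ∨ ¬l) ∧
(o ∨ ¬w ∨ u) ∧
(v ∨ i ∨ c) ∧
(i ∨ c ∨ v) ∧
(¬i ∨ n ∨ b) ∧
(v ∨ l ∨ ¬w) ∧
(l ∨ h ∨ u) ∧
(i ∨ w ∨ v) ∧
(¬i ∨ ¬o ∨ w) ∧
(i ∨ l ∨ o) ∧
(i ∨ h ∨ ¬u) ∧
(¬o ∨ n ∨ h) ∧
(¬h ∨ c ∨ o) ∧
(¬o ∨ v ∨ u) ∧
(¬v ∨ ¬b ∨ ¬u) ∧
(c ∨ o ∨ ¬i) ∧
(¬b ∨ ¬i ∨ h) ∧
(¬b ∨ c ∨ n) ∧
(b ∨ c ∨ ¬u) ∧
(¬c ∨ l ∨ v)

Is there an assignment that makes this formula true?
Yes

Yes, the formula is satisfiable.

One satisfying assignment is: h=False, c=True, n=True, l=False, i=True, o=False, u=True, b=False, w=False, v=True

Verification: With this assignment, all 30 clauses evaluate to true.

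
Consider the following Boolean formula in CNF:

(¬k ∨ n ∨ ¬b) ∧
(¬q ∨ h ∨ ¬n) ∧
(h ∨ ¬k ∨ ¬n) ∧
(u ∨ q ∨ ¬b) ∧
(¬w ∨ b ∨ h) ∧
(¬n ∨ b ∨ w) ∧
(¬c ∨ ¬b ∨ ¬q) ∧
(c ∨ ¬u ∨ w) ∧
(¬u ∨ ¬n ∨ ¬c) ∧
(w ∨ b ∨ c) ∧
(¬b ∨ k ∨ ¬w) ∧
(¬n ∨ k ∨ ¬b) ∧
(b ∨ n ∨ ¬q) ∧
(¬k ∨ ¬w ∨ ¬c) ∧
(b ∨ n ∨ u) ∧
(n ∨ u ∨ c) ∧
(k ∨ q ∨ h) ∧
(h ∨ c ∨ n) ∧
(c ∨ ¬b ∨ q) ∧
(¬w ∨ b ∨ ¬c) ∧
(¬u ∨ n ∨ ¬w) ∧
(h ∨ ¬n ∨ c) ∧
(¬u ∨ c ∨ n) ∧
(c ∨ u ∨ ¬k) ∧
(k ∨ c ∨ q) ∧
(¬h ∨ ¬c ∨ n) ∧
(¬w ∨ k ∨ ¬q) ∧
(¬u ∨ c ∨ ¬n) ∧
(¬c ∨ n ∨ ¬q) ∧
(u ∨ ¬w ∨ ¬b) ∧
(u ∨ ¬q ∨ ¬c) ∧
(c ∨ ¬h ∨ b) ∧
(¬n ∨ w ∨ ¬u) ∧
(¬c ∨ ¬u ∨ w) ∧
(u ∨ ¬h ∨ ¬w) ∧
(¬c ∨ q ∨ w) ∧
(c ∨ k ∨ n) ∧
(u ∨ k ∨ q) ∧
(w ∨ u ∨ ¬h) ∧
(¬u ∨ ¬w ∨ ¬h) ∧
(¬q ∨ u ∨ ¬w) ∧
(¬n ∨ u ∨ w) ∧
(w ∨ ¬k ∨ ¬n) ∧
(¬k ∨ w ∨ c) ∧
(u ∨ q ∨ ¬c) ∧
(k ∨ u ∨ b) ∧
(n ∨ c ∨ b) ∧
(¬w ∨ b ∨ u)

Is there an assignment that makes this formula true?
No

No, the formula is not satisfiable.

No assignment of truth values to the variables can make all 48 clauses true simultaneously.

The formula is UNSAT (unsatisfiable).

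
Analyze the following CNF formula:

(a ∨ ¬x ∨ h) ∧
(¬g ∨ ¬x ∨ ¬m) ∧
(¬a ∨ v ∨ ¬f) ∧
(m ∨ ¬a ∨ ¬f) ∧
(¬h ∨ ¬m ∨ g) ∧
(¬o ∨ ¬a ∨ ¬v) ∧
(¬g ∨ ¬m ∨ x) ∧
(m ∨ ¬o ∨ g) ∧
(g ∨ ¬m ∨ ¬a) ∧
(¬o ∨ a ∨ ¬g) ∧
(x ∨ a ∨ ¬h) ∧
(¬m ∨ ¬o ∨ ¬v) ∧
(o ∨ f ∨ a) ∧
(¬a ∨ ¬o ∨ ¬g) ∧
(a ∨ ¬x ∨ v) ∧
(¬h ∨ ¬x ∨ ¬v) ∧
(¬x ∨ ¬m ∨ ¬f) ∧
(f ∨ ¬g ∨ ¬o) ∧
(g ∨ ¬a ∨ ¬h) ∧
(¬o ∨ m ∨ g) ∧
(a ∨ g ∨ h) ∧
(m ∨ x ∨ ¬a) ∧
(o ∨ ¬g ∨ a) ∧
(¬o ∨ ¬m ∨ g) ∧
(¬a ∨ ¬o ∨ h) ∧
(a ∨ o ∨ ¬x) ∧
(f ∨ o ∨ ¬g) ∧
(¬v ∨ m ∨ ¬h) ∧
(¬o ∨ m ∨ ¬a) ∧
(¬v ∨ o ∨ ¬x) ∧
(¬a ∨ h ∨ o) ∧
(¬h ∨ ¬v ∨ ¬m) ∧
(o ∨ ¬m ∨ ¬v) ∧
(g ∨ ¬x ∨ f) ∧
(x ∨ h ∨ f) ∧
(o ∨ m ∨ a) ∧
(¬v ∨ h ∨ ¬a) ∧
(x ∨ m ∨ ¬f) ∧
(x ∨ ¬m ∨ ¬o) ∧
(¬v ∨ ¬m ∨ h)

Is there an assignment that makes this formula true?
No

No, the formula is not satisfiable.

No assignment of truth values to the variables can make all 40 clauses true simultaneously.

The formula is UNSAT (unsatisfiable).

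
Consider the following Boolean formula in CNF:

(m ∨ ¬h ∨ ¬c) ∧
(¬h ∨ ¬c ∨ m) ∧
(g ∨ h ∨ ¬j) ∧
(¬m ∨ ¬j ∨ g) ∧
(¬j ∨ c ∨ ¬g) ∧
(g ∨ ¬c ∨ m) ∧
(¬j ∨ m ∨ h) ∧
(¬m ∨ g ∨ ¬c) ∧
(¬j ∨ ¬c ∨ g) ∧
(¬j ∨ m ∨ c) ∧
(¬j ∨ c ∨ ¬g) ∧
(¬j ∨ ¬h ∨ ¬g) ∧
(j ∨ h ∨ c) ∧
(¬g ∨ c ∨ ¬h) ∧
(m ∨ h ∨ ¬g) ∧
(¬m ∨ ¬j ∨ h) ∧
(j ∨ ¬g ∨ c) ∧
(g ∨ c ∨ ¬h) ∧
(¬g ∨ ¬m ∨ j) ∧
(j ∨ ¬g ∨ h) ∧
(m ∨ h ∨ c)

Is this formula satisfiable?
No

No, the formula is not satisfiable.

No assignment of truth values to the variables can make all 21 clauses true simultaneously.

The formula is UNSAT (unsatisfiable).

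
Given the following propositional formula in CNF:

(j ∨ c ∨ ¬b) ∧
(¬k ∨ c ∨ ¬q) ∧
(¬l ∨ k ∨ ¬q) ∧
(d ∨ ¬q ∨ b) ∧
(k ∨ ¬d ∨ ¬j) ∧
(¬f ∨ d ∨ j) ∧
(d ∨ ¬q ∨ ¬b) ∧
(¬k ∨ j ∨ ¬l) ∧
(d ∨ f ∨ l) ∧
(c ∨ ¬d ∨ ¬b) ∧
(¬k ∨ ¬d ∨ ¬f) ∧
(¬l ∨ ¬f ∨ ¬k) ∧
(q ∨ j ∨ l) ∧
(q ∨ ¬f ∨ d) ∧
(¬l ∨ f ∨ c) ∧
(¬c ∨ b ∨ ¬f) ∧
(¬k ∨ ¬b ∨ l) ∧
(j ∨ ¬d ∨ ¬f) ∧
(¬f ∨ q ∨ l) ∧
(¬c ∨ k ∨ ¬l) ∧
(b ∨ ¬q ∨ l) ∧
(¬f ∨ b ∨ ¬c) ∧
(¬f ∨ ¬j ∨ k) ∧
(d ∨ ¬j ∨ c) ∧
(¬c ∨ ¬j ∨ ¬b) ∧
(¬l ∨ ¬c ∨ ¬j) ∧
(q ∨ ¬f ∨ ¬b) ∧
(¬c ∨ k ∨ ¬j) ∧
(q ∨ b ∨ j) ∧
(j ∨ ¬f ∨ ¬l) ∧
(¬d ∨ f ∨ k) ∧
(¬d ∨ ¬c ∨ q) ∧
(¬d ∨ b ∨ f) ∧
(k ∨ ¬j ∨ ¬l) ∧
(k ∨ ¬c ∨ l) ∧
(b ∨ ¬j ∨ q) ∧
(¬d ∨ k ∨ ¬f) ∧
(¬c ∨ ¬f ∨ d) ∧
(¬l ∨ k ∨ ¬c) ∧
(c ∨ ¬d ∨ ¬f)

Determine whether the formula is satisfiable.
No

No, the formula is not satisfiable.

No assignment of truth values to the variables can make all 40 clauses true simultaneously.

The formula is UNSAT (unsatisfiable).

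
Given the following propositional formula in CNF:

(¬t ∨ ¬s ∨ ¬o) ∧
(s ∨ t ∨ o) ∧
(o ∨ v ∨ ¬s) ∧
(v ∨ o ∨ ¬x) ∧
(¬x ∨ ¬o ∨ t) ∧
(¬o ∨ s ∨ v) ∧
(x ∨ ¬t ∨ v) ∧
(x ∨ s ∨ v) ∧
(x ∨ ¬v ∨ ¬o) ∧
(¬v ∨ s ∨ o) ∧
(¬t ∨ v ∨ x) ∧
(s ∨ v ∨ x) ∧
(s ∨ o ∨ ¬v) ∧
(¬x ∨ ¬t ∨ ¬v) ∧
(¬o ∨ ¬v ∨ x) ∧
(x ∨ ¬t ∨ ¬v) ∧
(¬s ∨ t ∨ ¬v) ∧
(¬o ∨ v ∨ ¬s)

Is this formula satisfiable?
No

No, the formula is not satisfiable.

No assignment of truth values to the variables can make all 18 clauses true simultaneously.

The formula is UNSAT (unsatisfiable).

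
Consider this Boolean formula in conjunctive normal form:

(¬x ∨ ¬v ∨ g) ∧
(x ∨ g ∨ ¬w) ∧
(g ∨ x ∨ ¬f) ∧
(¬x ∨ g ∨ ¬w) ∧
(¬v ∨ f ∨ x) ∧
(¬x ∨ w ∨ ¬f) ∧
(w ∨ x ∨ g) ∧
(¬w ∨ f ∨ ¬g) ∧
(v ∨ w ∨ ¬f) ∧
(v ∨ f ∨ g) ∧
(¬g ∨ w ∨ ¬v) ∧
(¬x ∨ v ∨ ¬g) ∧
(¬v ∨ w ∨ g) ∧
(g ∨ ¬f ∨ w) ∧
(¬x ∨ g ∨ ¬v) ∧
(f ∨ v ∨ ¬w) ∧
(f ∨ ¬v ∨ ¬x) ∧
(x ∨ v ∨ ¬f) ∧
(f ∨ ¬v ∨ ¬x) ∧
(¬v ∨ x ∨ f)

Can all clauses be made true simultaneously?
Yes

Yes, the formula is satisfiable.

One satisfying assignment is: v=True, w=True, g=True, x=True, f=True

Verification: With this assignment, all 20 clauses evaluate to true.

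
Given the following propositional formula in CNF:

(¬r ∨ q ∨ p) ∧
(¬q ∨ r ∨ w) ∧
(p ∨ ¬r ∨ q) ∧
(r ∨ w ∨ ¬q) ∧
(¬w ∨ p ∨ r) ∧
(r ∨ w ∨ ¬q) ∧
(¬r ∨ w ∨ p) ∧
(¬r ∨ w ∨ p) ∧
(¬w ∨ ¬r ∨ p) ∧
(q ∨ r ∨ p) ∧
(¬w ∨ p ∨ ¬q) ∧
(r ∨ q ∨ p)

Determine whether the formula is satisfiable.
Yes

Yes, the formula is satisfiable.

One satisfying assignment is: q=False, w=False, r=False, p=True

Verification: With this assignment, all 12 clauses evaluate to true.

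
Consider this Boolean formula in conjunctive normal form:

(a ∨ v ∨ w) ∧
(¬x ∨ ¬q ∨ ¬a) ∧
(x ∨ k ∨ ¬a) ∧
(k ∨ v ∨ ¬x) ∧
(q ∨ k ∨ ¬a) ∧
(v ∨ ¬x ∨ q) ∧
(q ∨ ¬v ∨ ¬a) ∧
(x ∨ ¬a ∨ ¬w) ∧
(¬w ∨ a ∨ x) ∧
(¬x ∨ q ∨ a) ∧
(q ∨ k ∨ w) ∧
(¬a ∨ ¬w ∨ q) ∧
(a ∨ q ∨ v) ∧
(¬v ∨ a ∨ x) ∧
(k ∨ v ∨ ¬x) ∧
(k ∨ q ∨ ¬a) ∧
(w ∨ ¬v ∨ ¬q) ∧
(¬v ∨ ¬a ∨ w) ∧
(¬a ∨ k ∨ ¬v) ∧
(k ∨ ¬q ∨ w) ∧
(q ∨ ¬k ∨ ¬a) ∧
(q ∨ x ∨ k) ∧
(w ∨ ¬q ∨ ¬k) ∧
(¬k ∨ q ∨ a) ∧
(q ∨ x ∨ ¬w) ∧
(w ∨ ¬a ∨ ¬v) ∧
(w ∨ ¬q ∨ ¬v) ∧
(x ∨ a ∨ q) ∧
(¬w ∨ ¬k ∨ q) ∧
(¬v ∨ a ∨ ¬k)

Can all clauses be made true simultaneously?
Yes

Yes, the formula is satisfiable.

One satisfying assignment is: k=False, w=True, v=True, q=True, a=False, x=True

Verification: With this assignment, all 30 clauses evaluate to true.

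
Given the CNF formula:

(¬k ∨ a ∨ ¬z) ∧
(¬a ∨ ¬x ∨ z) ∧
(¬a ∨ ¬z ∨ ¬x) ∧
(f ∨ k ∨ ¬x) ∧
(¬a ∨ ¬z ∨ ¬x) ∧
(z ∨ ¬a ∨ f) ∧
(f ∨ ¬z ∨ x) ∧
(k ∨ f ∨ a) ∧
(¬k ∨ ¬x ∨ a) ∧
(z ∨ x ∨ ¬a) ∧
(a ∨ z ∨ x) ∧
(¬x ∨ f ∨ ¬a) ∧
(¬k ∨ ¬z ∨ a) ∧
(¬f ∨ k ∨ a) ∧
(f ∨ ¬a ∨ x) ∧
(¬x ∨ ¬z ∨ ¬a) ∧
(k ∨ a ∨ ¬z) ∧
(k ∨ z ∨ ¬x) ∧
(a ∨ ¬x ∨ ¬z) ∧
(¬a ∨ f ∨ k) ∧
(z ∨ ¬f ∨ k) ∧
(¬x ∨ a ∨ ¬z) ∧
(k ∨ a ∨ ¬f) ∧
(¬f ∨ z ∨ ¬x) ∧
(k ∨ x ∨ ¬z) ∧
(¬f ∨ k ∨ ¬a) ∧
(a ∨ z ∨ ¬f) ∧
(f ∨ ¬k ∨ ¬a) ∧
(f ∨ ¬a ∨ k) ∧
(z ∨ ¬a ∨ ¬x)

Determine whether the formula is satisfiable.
Yes

Yes, the formula is satisfiable.

One satisfying assignment is: z=True, a=True, x=False, f=True, k=True

Verification: With this assignment, all 30 clauses evaluate to true.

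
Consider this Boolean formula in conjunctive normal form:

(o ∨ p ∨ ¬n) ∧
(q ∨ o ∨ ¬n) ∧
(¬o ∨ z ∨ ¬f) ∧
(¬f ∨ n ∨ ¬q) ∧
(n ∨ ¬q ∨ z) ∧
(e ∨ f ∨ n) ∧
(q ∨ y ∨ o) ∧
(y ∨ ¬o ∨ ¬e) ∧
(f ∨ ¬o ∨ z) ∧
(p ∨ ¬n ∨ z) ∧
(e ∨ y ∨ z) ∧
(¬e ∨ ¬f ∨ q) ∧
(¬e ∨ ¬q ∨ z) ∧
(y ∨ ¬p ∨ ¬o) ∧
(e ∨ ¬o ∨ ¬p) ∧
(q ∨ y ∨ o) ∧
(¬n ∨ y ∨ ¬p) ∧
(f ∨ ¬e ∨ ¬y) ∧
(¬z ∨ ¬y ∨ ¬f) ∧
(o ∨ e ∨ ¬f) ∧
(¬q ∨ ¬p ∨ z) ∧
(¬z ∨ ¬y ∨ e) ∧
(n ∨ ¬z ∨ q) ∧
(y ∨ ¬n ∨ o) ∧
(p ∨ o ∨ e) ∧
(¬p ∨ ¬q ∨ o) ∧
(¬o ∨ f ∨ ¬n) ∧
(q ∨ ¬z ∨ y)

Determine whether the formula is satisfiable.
Yes

Yes, the formula is satisfiable.

One satisfying assignment is: n=False, e=True, q=True, o=False, y=False, p=False, f=False, z=True

Verification: With this assignment, all 28 clauses evaluate to true.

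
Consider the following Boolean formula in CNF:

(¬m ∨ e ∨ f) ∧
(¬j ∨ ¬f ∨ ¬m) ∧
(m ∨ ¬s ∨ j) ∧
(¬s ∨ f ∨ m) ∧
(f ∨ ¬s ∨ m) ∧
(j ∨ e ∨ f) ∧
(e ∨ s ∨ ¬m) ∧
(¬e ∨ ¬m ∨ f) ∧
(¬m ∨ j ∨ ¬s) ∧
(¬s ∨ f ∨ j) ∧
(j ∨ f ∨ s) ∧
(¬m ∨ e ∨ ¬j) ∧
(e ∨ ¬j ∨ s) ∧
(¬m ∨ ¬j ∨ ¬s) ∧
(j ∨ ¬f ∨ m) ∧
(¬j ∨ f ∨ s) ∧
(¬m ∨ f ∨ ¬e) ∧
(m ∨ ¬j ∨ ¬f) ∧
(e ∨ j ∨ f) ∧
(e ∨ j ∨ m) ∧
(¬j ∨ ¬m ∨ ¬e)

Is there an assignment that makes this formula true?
Yes

Yes, the formula is satisfiable.

One satisfying assignment is: f=True, j=False, e=True, m=True, s=False

Verification: With this assignment, all 21 clauses evaluate to true.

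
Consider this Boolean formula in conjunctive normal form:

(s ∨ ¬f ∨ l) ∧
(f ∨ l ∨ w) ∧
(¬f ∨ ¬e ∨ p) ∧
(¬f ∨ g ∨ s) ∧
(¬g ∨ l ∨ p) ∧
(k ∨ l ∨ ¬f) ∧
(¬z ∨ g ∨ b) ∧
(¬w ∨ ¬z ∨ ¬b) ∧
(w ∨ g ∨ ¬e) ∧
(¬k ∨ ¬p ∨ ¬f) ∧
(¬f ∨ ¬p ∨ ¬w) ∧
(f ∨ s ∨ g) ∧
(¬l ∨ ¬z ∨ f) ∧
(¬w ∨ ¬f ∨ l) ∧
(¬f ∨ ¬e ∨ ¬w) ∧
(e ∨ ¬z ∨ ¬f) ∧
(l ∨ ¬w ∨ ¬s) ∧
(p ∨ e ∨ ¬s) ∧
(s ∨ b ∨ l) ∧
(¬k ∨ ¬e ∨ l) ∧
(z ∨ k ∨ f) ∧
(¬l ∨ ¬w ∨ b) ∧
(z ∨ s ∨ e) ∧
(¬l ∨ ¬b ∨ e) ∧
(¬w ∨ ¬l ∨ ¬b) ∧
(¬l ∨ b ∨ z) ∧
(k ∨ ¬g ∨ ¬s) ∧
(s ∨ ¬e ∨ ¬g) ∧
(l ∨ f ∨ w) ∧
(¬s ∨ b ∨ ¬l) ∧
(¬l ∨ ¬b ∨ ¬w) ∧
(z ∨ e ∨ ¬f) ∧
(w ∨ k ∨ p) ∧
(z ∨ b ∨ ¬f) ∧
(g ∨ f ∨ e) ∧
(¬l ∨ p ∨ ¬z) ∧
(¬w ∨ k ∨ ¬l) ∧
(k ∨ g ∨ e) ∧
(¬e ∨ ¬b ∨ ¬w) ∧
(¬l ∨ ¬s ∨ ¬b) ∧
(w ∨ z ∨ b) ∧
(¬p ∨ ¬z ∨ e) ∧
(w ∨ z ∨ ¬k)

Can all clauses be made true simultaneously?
No

No, the formula is not satisfiable.

No assignment of truth values to the variables can make all 43 clauses true simultaneously.

The formula is UNSAT (unsatisfiable).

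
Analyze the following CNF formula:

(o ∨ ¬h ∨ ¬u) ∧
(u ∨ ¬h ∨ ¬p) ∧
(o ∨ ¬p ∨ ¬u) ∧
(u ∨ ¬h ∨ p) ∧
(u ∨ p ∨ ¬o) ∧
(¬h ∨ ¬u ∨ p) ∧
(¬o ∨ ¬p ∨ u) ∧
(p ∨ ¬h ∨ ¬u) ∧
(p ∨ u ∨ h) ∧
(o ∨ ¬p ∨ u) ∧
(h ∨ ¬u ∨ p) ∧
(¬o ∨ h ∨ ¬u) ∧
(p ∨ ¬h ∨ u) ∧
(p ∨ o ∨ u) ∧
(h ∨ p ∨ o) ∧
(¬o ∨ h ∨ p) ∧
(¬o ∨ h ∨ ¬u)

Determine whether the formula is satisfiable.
Yes

Yes, the formula is satisfiable.

One satisfying assignment is: u=True, h=True, p=True, o=True

Verification: With this assignment, all 17 clauses evaluate to true.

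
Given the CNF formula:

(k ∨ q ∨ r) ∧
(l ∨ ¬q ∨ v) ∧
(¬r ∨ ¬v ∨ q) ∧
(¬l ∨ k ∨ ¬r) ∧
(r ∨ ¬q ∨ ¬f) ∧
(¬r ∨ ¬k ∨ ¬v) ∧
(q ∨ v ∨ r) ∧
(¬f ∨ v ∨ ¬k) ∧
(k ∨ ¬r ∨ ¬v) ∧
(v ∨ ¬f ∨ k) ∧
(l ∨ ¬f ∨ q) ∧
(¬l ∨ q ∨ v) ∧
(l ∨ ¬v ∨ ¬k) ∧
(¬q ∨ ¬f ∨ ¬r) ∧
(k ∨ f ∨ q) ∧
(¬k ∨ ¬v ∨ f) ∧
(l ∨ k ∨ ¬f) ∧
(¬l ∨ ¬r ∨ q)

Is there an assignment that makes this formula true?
Yes

Yes, the formula is satisfiable.

One satisfying assignment is: k=True, l=False, f=False, q=False, v=False, r=True

Verification: With this assignment, all 18 clauses evaluate to true.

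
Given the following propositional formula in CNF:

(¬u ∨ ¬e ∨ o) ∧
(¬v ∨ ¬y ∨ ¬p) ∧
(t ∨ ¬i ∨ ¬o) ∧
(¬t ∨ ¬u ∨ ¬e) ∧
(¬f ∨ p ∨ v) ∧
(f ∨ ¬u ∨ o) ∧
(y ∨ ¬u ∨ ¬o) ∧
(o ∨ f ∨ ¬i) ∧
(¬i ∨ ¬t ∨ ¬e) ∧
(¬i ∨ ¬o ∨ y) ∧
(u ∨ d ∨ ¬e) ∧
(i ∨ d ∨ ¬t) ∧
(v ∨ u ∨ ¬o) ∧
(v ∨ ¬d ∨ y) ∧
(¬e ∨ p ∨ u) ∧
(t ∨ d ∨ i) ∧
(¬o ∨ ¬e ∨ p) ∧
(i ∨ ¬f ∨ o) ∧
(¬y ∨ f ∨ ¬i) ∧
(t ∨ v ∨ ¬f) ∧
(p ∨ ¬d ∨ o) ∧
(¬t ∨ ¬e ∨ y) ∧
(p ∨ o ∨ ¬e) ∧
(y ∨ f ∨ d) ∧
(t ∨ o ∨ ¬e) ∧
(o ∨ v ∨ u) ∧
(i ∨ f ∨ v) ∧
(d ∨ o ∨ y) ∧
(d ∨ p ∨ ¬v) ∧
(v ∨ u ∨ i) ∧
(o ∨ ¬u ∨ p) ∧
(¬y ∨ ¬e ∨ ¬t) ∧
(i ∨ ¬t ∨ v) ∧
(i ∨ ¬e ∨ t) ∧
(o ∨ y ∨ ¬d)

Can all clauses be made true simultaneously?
Yes

Yes, the formula is satisfiable.

One satisfying assignment is: d=True, p=False, f=False, u=False, v=True, t=False, e=False, y=True, i=False, o=True

Verification: With this assignment, all 35 clauses evaluate to true.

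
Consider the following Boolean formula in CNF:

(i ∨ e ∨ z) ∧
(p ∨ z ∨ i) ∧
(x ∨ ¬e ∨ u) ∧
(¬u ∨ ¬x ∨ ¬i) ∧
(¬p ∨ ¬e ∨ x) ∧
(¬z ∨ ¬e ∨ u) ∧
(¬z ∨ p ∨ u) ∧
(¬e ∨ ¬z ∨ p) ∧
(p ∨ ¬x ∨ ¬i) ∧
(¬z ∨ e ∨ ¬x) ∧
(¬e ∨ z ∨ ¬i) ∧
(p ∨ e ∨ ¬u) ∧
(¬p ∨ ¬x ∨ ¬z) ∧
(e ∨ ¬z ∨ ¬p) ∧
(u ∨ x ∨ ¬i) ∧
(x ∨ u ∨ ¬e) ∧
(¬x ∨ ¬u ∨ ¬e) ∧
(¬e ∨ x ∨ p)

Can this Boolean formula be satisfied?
Yes

Yes, the formula is satisfiable.

One satisfying assignment is: i=False, x=True, z=False, u=False, e=True, p=True

Verification: With this assignment, all 18 clauses evaluate to true.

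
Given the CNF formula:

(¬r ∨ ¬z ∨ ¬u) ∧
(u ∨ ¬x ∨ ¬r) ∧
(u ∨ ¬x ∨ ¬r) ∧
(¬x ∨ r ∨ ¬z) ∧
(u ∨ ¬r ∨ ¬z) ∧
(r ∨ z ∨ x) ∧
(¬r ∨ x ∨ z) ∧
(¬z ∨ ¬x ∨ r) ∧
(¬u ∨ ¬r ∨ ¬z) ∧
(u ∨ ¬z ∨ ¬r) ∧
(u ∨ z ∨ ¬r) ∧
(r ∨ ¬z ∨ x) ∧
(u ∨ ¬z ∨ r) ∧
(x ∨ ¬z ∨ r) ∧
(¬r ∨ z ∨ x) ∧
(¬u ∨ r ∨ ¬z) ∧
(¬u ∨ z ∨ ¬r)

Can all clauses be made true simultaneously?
Yes

Yes, the formula is satisfiable.

One satisfying assignment is: u=False, x=True, z=False, r=False

Verification: With this assignment, all 17 clauses evaluate to true.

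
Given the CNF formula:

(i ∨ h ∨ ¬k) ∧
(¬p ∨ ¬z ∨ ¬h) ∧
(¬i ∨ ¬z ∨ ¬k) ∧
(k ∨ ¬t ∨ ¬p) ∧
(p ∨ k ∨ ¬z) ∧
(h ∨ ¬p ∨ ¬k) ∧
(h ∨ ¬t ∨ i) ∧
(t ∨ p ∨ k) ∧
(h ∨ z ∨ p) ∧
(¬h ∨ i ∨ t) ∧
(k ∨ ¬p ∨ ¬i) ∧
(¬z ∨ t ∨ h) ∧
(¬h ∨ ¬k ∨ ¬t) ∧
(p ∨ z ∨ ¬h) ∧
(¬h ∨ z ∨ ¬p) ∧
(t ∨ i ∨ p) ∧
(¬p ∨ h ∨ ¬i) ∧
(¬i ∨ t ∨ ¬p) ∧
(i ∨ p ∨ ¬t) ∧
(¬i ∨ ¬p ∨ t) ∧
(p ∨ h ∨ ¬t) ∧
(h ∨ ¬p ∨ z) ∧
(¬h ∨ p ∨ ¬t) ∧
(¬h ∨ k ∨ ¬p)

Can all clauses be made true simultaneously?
No

No, the formula is not satisfiable.

No assignment of truth values to the variables can make all 24 clauses true simultaneously.

The formula is UNSAT (unsatisfiable).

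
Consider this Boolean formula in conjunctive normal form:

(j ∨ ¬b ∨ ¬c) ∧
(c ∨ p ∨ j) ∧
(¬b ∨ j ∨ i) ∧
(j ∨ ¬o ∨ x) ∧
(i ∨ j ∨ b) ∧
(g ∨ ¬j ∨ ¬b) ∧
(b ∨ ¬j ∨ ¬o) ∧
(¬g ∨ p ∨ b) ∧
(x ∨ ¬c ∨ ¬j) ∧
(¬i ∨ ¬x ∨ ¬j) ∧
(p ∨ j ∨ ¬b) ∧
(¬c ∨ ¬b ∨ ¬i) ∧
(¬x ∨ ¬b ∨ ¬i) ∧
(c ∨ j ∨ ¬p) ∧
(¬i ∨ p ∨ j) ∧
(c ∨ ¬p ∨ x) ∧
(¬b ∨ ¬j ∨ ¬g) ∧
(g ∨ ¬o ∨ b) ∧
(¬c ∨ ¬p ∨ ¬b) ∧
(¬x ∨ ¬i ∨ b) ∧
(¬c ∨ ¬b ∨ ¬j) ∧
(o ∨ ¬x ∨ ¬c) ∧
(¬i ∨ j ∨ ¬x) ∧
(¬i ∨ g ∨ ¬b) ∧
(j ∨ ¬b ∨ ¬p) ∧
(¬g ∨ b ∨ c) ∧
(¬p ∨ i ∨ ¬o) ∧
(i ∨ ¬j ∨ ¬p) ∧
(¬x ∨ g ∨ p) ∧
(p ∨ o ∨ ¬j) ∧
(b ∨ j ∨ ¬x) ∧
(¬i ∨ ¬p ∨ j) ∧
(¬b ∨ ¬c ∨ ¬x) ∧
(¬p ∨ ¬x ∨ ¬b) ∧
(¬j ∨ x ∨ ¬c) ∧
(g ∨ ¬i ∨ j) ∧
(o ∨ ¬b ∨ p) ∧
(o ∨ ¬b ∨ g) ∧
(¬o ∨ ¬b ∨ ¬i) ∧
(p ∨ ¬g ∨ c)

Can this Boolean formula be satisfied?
No

No, the formula is not satisfiable.

No assignment of truth values to the variables can make all 40 clauses true simultaneously.

The formula is UNSAT (unsatisfiable).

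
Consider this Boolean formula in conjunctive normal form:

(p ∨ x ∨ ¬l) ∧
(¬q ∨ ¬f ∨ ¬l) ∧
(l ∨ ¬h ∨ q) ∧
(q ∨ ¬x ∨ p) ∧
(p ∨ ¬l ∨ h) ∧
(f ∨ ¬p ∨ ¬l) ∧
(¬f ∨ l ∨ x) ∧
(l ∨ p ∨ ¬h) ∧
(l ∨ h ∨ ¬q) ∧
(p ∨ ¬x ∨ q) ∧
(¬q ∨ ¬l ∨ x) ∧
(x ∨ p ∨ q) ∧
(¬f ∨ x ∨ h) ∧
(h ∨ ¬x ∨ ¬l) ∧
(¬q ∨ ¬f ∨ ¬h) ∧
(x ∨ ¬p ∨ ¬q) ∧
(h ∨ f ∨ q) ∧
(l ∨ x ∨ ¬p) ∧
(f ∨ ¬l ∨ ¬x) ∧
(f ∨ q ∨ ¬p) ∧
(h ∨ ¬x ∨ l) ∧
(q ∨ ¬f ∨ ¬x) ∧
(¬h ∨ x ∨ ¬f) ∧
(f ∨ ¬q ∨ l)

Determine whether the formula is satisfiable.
No

No, the formula is not satisfiable.

No assignment of truth values to the variables can make all 24 clauses true simultaneously.

The formula is UNSAT (unsatisfiable).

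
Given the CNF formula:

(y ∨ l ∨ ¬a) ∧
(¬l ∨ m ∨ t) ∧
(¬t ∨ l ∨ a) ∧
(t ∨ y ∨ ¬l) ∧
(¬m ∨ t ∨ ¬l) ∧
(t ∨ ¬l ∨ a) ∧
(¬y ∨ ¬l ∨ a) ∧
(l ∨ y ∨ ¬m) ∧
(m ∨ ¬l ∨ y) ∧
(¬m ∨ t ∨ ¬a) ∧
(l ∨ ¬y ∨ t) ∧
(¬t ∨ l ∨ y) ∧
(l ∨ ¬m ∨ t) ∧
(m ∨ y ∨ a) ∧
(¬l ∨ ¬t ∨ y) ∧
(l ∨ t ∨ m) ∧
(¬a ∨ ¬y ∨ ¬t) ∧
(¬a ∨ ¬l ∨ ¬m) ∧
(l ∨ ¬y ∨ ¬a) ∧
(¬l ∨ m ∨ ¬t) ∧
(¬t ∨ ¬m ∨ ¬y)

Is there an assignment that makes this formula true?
No

No, the formula is not satisfiable.

No assignment of truth values to the variables can make all 21 clauses true simultaneously.

The formula is UNSAT (unsatisfiable).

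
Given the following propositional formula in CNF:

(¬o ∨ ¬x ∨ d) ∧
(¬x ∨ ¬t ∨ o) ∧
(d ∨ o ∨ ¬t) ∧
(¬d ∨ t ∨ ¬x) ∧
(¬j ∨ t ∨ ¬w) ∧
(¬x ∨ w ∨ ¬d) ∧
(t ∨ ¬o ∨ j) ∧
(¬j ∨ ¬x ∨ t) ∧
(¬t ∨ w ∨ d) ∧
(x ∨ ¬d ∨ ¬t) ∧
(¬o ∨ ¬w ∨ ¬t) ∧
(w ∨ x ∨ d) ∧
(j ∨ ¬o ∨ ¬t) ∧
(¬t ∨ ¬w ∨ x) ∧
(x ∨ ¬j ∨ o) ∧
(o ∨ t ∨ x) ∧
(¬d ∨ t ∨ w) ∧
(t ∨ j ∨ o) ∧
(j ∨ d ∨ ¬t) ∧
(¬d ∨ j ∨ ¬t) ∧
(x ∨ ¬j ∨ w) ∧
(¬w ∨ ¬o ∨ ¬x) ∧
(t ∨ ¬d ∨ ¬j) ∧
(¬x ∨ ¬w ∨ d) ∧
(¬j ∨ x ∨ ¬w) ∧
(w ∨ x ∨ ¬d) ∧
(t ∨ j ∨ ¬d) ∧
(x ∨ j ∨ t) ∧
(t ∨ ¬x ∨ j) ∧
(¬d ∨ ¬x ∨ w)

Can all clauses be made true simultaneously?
No

No, the formula is not satisfiable.

No assignment of truth values to the variables can make all 30 clauses true simultaneously.

The formula is UNSAT (unsatisfiable).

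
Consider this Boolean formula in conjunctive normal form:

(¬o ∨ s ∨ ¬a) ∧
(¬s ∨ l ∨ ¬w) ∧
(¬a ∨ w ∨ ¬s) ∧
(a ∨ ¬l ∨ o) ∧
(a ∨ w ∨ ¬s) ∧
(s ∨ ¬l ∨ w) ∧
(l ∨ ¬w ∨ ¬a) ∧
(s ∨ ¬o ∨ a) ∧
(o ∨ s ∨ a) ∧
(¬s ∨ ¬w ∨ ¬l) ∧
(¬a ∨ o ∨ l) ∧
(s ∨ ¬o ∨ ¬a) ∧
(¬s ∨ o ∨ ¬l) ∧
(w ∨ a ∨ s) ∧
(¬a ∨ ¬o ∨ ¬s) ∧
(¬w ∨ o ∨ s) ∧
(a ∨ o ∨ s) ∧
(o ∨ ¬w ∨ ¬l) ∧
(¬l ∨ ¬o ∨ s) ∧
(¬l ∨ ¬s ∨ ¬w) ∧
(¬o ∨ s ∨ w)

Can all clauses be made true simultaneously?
No

No, the formula is not satisfiable.

No assignment of truth values to the variables can make all 21 clauses true simultaneously.

The formula is UNSAT (unsatisfiable).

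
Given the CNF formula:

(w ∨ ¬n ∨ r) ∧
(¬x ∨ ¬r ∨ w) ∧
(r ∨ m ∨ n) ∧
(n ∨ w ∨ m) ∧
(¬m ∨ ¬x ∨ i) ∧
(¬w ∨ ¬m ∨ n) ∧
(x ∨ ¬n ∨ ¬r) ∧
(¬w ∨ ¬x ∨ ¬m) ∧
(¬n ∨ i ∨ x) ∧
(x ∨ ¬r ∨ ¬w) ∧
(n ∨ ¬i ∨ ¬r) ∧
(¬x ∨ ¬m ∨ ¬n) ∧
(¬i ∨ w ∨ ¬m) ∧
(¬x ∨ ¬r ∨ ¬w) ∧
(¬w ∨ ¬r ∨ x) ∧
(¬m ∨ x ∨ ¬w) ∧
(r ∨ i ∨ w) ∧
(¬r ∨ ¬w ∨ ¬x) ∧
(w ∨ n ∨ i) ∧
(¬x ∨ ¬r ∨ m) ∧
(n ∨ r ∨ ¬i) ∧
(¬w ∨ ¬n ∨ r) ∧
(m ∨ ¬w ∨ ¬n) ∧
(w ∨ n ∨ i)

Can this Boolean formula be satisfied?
No

No, the formula is not satisfiable.

No assignment of truth values to the variables can make all 24 clauses true simultaneously.

The formula is UNSAT (unsatisfiable).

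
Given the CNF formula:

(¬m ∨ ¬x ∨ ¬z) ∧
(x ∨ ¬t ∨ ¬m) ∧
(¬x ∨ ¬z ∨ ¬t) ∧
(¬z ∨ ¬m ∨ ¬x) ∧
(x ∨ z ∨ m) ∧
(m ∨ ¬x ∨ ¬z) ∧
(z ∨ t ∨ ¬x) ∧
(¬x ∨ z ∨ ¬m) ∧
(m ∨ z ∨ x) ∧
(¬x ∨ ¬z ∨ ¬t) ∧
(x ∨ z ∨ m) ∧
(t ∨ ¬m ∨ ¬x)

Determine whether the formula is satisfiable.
Yes

Yes, the formula is satisfiable.

One satisfying assignment is: z=False, x=False, m=True, t=False

Verification: With this assignment, all 12 clauses evaluate to true.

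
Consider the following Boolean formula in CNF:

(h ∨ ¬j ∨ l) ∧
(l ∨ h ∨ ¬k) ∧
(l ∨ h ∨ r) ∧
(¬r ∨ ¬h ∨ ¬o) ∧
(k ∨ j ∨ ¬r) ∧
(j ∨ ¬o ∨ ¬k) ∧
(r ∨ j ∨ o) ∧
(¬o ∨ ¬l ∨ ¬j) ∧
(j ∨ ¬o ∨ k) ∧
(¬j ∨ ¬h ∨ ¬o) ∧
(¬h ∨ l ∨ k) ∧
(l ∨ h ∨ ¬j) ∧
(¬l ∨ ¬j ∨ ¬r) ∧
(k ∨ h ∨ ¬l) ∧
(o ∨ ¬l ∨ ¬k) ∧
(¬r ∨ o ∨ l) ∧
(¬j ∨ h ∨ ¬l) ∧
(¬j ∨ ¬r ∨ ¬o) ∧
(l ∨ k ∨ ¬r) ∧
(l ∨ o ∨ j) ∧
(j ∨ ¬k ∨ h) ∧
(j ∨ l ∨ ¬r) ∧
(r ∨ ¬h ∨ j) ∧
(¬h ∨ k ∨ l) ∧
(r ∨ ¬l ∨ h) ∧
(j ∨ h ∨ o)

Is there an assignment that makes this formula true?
Yes

Yes, the formula is satisfiable.

One satisfying assignment is: h=True, l=True, r=False, k=False, j=True, o=False

Verification: With this assignment, all 26 clauses evaluate to true.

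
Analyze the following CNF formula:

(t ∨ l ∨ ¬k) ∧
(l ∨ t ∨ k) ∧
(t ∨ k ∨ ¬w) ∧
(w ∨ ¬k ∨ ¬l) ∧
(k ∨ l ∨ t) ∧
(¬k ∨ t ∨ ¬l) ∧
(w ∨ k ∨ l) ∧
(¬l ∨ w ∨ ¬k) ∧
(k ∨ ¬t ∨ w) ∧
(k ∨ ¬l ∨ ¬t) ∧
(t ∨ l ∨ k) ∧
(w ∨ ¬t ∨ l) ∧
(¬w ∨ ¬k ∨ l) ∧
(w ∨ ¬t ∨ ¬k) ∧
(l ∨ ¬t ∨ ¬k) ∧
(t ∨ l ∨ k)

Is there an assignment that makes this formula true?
Yes

Yes, the formula is satisfiable.

One satisfying assignment is: k=False, t=False, w=False, l=True

Verification: With this assignment, all 16 clauses evaluate to true.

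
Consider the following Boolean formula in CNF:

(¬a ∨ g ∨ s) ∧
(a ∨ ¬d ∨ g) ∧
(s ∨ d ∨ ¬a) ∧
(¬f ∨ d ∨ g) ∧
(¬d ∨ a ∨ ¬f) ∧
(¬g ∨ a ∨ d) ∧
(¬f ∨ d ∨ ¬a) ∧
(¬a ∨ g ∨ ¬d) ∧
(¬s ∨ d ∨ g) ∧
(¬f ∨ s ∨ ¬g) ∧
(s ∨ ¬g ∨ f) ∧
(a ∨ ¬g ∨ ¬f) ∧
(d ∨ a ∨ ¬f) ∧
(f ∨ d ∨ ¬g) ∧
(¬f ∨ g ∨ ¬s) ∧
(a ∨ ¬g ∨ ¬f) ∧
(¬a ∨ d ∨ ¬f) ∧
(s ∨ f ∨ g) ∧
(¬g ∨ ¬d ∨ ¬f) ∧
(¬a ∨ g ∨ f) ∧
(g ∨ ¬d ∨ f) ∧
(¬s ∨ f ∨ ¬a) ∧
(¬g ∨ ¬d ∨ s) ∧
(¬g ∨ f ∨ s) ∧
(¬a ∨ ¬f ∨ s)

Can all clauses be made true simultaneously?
Yes

Yes, the formula is satisfiable.

One satisfying assignment is: a=False, d=True, s=True, f=False, g=True

Verification: With this assignment, all 25 clauses evaluate to true.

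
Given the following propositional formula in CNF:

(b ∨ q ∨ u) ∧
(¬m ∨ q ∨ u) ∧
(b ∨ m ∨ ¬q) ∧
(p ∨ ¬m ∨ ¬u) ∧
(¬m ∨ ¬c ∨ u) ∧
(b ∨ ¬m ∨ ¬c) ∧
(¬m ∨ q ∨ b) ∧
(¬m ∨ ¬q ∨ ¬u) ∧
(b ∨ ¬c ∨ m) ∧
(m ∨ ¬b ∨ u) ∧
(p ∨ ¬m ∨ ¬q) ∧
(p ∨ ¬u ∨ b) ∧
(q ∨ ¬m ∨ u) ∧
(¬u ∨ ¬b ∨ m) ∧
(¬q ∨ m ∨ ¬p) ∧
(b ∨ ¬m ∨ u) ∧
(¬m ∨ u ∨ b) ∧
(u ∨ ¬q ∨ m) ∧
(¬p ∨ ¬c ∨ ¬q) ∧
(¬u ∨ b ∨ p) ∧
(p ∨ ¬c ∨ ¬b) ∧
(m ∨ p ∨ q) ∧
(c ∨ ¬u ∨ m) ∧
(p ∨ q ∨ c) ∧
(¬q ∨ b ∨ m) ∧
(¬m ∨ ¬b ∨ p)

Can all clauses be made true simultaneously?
Yes

Yes, the formula is satisfiable.

One satisfying assignment is: p=True, m=True, c=False, q=True, u=False, b=True

Verification: With this assignment, all 26 clauses evaluate to true.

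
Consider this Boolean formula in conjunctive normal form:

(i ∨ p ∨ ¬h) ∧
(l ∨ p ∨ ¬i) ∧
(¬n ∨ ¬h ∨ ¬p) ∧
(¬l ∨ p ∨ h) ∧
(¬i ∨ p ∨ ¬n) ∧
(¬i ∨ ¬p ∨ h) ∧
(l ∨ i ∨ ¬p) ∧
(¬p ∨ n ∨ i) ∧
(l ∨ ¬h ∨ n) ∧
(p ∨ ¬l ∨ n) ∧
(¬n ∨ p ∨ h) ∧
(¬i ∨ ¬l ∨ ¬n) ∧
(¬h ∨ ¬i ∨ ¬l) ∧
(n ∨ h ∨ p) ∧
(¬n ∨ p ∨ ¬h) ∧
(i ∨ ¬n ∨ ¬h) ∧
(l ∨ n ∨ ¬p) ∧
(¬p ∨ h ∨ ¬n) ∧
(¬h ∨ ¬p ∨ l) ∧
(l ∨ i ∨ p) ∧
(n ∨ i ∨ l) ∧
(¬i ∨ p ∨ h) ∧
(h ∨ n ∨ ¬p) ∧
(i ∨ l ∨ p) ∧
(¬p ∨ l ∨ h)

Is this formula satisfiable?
No

No, the formula is not satisfiable.

No assignment of truth values to the variables can make all 25 clauses true simultaneously.

The formula is UNSAT (unsatisfiable).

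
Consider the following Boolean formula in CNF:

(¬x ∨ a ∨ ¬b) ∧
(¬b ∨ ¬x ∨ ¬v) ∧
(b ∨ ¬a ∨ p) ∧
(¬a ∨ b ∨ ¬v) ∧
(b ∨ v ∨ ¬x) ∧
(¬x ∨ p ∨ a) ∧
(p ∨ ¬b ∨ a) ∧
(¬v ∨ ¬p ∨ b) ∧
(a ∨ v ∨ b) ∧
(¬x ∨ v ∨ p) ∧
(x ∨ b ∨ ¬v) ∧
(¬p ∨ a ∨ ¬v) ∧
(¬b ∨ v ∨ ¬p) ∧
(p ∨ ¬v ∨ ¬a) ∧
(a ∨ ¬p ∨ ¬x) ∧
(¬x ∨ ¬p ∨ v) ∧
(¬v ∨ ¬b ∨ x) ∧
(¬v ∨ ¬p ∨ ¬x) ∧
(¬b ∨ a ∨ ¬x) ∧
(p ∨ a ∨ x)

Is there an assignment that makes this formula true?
Yes

Yes, the formula is satisfiable.

One satisfying assignment is: b=False, p=True, v=False, a=True, x=False

Verification: With this assignment, all 20 clauses evaluate to true.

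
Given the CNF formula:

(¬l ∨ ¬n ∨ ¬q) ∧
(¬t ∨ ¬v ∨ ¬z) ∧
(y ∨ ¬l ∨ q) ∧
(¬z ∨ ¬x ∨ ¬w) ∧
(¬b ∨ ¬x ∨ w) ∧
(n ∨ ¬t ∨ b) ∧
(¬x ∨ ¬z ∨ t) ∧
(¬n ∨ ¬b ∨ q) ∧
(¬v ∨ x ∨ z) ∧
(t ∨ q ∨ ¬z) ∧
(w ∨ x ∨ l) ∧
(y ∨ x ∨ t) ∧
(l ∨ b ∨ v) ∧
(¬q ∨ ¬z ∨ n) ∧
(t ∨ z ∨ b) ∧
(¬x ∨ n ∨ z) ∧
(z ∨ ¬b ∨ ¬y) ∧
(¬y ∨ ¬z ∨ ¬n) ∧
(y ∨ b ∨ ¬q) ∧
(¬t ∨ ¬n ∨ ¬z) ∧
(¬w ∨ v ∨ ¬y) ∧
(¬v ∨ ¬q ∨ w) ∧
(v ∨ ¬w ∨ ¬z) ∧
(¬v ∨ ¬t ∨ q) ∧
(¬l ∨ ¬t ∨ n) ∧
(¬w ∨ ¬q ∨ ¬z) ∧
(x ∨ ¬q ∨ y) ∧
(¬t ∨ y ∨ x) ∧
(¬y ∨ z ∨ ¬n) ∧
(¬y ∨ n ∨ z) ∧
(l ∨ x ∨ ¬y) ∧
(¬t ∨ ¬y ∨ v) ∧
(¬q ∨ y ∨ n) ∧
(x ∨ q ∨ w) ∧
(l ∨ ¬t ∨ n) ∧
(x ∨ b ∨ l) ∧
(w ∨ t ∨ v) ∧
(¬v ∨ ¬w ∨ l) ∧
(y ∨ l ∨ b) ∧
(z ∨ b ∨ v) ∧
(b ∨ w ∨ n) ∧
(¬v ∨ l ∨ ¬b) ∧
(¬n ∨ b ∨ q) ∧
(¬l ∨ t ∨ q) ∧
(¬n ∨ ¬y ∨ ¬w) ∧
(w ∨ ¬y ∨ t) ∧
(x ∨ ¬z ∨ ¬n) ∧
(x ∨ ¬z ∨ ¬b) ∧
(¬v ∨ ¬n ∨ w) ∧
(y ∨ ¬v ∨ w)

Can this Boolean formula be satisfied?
Yes

Yes, the formula is satisfiable.

One satisfying assignment is: q=True, n=True, l=False, z=False, w=True, y=False, x=True, v=False, b=True, t=True

Verification: With this assignment, all 50 clauses evaluate to true.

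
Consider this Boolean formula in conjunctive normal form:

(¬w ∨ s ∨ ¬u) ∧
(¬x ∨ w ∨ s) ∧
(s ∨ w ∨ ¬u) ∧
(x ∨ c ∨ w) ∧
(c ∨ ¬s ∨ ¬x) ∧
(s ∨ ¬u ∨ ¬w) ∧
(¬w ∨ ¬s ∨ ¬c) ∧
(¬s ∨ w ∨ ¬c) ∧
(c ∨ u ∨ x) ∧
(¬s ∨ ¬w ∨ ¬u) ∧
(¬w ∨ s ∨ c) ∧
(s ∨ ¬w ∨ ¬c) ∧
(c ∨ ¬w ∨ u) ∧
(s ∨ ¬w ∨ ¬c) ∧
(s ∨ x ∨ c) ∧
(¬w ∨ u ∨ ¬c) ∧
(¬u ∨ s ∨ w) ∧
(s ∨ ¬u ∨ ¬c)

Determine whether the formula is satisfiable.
Yes

Yes, the formula is satisfiable.

One satisfying assignment is: s=False, u=False, c=True, w=False, x=False

Verification: With this assignment, all 18 clauses evaluate to true.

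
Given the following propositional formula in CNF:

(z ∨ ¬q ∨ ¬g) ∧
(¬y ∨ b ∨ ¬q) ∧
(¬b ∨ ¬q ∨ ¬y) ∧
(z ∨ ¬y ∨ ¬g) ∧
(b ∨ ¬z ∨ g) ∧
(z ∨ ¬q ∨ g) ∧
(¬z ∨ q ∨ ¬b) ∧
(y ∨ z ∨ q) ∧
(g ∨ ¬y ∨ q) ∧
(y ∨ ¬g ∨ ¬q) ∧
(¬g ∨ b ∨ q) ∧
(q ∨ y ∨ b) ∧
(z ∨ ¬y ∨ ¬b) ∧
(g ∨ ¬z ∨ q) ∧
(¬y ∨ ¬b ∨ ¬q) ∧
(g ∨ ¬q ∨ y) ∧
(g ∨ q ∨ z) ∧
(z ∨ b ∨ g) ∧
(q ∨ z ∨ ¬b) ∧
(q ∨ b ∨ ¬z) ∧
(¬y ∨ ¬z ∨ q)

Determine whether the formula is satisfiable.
No

No, the formula is not satisfiable.

No assignment of truth values to the variables can make all 21 clauses true simultaneously.

The formula is UNSAT (unsatisfiable).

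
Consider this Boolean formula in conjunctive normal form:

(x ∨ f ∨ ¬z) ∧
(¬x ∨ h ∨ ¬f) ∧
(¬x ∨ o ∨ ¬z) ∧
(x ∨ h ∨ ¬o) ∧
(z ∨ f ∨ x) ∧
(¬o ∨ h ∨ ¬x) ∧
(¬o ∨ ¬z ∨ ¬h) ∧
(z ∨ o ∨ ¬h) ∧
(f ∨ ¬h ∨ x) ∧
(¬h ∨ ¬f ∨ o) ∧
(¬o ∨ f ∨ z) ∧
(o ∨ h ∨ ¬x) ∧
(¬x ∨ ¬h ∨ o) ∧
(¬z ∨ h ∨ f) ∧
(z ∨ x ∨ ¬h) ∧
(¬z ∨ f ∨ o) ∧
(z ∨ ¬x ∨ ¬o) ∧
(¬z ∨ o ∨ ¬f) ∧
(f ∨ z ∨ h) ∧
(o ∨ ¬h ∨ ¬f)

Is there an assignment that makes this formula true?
Yes

Yes, the formula is satisfiable.

One satisfying assignment is: o=False, x=False, h=False, f=True, z=False

Verification: With this assignment, all 20 clauses evaluate to true.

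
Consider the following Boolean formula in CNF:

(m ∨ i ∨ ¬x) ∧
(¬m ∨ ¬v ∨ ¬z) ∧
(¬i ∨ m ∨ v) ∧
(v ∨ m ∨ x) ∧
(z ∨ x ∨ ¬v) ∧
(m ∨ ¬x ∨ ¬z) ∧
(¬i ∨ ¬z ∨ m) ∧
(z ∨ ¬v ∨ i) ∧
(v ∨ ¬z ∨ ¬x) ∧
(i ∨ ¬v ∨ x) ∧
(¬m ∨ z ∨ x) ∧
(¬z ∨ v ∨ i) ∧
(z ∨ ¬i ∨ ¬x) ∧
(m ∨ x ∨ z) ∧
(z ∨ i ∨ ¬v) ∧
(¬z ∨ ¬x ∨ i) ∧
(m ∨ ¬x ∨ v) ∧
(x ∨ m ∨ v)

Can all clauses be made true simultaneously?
Yes

Yes, the formula is satisfiable.

One satisfying assignment is: z=True, v=False, m=True, i=True, x=False

Verification: With this assignment, all 18 clauses evaluate to true.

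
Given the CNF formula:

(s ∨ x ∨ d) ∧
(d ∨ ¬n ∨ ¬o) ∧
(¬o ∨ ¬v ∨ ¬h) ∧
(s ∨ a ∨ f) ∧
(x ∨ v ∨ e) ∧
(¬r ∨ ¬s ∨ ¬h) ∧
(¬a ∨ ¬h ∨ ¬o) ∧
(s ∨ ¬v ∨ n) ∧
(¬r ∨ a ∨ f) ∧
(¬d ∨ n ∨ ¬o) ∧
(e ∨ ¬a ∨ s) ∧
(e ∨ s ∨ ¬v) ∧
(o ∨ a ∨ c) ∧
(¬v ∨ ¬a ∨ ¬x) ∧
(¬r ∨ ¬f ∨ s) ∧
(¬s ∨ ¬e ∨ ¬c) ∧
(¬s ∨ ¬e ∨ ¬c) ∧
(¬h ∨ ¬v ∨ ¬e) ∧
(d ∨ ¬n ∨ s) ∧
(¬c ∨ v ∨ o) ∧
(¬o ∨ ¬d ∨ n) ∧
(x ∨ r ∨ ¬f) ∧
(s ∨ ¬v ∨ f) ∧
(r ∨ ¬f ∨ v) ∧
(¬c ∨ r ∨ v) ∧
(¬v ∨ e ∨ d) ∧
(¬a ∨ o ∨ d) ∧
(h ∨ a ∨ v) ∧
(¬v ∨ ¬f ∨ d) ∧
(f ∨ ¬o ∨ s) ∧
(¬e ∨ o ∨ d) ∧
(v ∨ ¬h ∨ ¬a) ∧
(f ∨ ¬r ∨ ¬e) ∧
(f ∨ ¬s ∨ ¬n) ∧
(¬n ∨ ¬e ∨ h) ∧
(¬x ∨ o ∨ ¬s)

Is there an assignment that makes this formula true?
Yes

Yes, the formula is satisfiable.

One satisfying assignment is: c=False, v=False, f=False, o=True, r=False, n=False, s=True, e=False, d=False, h=True, x=True, a=False

Verification: With this assignment, all 36 clauses evaluate to true.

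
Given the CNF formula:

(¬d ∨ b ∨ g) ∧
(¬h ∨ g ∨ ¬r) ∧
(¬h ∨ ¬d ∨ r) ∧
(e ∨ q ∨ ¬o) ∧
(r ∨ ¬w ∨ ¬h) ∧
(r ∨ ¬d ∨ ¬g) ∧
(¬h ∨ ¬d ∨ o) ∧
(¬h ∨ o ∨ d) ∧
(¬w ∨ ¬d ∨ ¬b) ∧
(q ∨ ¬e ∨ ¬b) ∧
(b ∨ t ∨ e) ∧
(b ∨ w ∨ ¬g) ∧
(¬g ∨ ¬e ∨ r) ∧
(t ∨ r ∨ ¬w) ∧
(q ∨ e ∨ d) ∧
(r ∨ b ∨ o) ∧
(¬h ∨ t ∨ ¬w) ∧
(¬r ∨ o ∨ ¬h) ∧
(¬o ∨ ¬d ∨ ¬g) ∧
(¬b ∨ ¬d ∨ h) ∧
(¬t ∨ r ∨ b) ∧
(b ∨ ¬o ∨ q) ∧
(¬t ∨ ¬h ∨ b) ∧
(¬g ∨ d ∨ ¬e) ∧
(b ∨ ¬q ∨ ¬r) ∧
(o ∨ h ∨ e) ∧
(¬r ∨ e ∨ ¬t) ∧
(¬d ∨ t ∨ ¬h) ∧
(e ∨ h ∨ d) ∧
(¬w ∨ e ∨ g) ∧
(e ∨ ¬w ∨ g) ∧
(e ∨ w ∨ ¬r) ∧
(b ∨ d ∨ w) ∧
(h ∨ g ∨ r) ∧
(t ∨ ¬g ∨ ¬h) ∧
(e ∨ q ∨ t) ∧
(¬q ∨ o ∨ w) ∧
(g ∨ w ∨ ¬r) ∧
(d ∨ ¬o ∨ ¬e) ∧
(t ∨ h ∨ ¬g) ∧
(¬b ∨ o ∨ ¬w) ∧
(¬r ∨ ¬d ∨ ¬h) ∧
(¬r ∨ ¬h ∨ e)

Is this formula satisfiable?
Yes

Yes, the formula is satisfiable.

One satisfying assignment is: q=False, w=True, g=False, o=False, e=True, b=False, d=False, h=False, t=False, r=True

Verification: With this assignment, all 43 clauses evaluate to true.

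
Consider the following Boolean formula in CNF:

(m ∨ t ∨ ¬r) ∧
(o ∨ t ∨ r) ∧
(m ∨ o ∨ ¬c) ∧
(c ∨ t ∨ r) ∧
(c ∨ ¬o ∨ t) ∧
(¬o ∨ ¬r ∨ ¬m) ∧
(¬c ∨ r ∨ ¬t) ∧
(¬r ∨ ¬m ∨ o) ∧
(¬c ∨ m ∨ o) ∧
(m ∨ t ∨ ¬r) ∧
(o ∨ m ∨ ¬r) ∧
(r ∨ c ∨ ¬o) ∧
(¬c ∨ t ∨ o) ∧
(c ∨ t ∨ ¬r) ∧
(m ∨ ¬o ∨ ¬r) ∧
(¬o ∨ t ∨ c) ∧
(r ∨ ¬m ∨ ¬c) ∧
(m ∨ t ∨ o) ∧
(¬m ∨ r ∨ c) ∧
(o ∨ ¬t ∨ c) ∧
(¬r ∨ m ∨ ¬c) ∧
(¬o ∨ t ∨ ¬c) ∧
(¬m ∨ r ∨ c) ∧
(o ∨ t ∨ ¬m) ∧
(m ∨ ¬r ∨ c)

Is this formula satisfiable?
No

No, the formula is not satisfiable.

No assignment of truth values to the variables can make all 25 clauses true simultaneously.

The formula is UNSAT (unsatisfiable).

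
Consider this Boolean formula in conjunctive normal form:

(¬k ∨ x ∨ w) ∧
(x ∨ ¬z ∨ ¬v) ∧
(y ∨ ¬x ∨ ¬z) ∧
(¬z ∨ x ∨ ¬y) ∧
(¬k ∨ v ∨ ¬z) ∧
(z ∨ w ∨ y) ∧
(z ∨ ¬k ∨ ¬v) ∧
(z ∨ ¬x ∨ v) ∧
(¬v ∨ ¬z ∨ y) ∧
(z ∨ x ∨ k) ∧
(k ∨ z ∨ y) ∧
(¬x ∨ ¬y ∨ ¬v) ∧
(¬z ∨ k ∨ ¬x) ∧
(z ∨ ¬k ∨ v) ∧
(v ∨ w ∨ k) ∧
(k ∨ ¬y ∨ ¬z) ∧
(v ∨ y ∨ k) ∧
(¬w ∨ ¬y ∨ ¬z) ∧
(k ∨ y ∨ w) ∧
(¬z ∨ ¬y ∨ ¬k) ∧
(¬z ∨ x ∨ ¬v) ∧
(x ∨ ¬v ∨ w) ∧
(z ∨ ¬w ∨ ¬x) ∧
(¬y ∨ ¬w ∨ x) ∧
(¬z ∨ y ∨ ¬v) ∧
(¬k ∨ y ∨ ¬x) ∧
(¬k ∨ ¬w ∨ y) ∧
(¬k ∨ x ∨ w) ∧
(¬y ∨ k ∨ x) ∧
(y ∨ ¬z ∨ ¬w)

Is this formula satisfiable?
No

No, the formula is not satisfiable.

No assignment of truth values to the variables can make all 30 clauses true simultaneously.

The formula is UNSAT (unsatisfiable).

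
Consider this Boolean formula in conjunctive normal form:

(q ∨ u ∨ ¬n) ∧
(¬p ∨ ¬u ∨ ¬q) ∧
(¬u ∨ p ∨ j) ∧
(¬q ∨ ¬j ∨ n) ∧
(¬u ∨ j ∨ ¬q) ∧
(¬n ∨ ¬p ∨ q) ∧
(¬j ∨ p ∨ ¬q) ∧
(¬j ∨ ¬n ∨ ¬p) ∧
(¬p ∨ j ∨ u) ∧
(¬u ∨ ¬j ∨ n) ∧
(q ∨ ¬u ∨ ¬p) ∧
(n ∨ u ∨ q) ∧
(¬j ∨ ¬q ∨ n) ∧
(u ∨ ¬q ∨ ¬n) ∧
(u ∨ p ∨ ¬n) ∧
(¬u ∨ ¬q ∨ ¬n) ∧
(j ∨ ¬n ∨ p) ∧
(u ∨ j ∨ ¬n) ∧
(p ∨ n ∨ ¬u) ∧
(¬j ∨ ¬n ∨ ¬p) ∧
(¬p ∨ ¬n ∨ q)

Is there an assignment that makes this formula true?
Yes

Yes, the formula is satisfiable.

One satisfying assignment is: q=True, u=False, j=False, p=False, n=False

Verification: With this assignment, all 21 clauses evaluate to true.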